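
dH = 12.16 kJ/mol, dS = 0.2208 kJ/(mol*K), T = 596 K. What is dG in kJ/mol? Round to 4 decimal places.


Gibbs: dG = dH - T*dS (consistent units, dS already in kJ/(mol*K)).
T*dS = 596 * 0.2208 = 131.5968
dG = 12.16 - (131.5968)
dG = -119.4368 kJ/mol, rounded to 4 dp:

-119.4368 kJ/mol


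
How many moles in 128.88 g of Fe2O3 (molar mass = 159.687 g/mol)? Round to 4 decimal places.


n = mass / M
n = 128.88 / 159.687
n = 0.80707885 mol, rounded to 4 dp:

0.8071 mol


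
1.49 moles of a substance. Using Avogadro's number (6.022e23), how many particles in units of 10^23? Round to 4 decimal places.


N = n * NA, then divide by 1e23 for the requested units.
N / 1e23 = n * 6.022
N / 1e23 = 1.49 * 6.022
N / 1e23 = 8.97278, rounded to 4 dp:

8.9728


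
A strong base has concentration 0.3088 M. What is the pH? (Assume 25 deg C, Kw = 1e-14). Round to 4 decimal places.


A strong base dissociates completely, so [OH-] equals the given concentration.
pOH = -log10([OH-]) = -log10(0.3088) = 0.510323
pH = 14 - pOH = 14 - 0.510323
pH = 13.489677, rounded to 4 dp:

13.4897


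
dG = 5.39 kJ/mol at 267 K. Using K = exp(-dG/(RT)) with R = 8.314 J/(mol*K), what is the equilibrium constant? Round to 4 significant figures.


dG is in kJ/mol; multiply by 1000 to match R in J/(mol*K).
RT = 8.314 * 267 = 2219.838 J/mol
exponent = -dG*1000 / (RT) = -(5.39*1000) / 2219.838 = -2.42810511
K = exp(-2.42810511)
K = 0.088203811, rounded to 4 significant figures:

0.08820


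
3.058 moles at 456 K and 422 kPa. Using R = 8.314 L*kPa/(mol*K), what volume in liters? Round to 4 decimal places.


PV = nRT, solve for V = nRT / P.
nRT = 3.058 * 8.314 * 456 = 11593.4407
V = 11593.4407 / 422
V = 27.47260829 L, rounded to 4 dp:

27.4726 L


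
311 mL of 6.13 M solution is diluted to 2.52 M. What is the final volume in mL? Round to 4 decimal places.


Dilution: M1*V1 = M2*V2, solve for V2.
V2 = M1*V1 / M2
V2 = 6.13 * 311 / 2.52
V2 = 1906.43 / 2.52
V2 = 756.51984127 mL, rounded to 4 dp:

756.5198 mL


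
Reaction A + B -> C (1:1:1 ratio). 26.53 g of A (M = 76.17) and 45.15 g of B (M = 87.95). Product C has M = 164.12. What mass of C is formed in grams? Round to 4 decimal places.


Find moles of each reactant; the smaller value is the limiting reagent in a 1:1:1 reaction, so moles_C equals moles of the limiter.
n_A = mass_A / M_A = 26.53 / 76.17 = 0.3483 mol
n_B = mass_B / M_B = 45.15 / 87.95 = 0.51336 mol
Limiting reagent: A (smaller), n_limiting = 0.3483 mol
mass_C = n_limiting * M_C = 0.3483 * 164.12
mass_C = 57.162996 g, rounded to 4 dp:

57.1630 g


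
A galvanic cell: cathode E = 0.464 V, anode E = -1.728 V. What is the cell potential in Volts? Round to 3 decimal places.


Standard cell potential: E_cell = E_cathode - E_anode.
E_cell = 0.464 - (-1.728)
E_cell = 2.192 V, rounded to 3 dp:

2.192 V


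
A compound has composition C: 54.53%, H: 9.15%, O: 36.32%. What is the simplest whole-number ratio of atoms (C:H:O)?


Assume 100 g of compound, divide each mass% by atomic mass to get moles, then normalize by the smallest to get a raw atom ratio.
Moles per 100 g: C: 54.53/12.011 = 4.54, H: 9.15/1.008 = 9.0774, O: 36.32/15.999 = 2.2701
Raw ratio (divide by min = 2.2701): C: 2.0, H: 3.999, O: 1.0
Multiply by 1 to clear fractions: C: 2.0 ~= 2, H: 3.999 ~= 4, O: 1.0 ~= 1
Reduce by GCD to get the simplest whole-number ratio:

2:4:1


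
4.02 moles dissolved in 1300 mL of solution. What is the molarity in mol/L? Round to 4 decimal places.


Convert volume to liters: V_L = V_mL / 1000.
V_L = 1300 / 1000 = 1.3 L
M = n / V_L = 4.02 / 1.3
M = 3.09230769 mol/L, rounded to 4 dp:

3.0923 mol/L


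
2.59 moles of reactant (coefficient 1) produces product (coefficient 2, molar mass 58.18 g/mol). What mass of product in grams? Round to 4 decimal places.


Use the coefficient ratio to convert reactant moles to product moles, then multiply by the product's molar mass.
moles_P = moles_R * (coeff_P / coeff_R) = 2.59 * (2/1) = 5.18
mass_P = moles_P * M_P = 5.18 * 58.18
mass_P = 301.3724 g, rounded to 4 dp:

301.3724 g


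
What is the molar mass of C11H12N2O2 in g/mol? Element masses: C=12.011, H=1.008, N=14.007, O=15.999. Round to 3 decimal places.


M = sum(count * atomic_mass) over atoms.
M = 11*12.011 + 12*1.008 + 2*14.007 + 2*15.999
M = 132.121 + 12.096 + 28.014 + 31.998
M = 204.229 g/mol, rounded to 3 dp:

204.229 g/mol


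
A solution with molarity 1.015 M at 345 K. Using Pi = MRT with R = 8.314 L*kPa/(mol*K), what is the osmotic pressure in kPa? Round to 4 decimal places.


Osmotic pressure (van't Hoff): Pi = M*R*T.
RT = 8.314 * 345 = 2868.33
Pi = 1.015 * 2868.33
Pi = 2911.35495 kPa, rounded to 4 dp:

2911.3550 kPa


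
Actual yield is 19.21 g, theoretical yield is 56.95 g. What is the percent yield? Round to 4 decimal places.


% yield = 100 * actual / theoretical
% yield = 100 * 19.21 / 56.95
% yield = 33.73134328 %, rounded to 4 dp:

33.7313 %


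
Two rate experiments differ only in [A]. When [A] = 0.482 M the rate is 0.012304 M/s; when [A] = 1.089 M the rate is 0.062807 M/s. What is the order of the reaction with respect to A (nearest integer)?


Rate is proportional to [A]^n, so rate2/rate1 = ([A]2/[A]1)^n. Take logs to solve for n.
rate2/rate1 = 0.062807 / 0.012304 = 5.1046
[A]2/[A]1 = 1.089 / 0.482 = 2.2593
n = ln(5.1046) / ln(2.2593) = 2.0
Nearest integer order:

2


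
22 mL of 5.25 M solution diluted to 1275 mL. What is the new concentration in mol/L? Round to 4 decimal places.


Dilution: M1*V1 = M2*V2, solve for M2.
M2 = M1*V1 / V2
M2 = 5.25 * 22 / 1275
M2 = 115.5 / 1275
M2 = 0.09058824 mol/L, rounded to 4 dp:

0.0906 mol/L


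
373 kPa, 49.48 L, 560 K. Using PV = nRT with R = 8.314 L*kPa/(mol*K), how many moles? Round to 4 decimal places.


PV = nRT, solve for n = PV / (RT).
PV = 373 * 49.48 = 18456.04
RT = 8.314 * 560 = 4655.84
n = 18456.04 / 4655.84
n = 3.96406234 mol, rounded to 4 dp:

3.9641 mol


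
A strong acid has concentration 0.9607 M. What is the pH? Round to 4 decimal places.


A strong acid dissociates completely, so [H+] equals the given concentration.
pH = -log10([H+]) = -log10(0.9607)
pH = 0.01741221, rounded to 4 dp:

0.0174


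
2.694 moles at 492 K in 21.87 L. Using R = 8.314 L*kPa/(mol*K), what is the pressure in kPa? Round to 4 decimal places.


PV = nRT, solve for P = nRT / V.
nRT = 2.694 * 8.314 * 492 = 11019.7747
P = 11019.7747 / 21.87
P = 503.87630087 kPa, rounded to 4 dp:

503.8763 kPa


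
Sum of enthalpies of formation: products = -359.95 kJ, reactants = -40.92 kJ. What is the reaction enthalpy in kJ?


dH_rxn = sum(dH_f products) - sum(dH_f reactants)
dH_rxn = -359.95 - (-40.92)
dH_rxn = -319.03 kJ:

-319.03 kJ


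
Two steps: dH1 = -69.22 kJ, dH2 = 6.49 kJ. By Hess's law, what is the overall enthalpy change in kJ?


Hess's law: enthalpy is a state function, so add the step enthalpies.
dH_total = dH1 + dH2 = -69.22 + (6.49)
dH_total = -62.73 kJ:

-62.73 kJ


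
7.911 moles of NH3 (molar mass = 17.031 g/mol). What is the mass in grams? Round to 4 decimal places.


mass = n * M
mass = 7.911 * 17.031
mass = 134.732241 g, rounded to 4 dp:

134.7322 g


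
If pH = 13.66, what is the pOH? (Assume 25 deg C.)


At 25 deg C, pH + pOH = 14.
pOH = 14 - pH = 14 - 13.66
pOH = 0.34:

0.34


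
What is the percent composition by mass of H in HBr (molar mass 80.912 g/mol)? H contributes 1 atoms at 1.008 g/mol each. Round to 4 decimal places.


pct = 100 * (n_elem * M_elem) / M_total
mass_contribution = 1 * 1.008 = 1.008 g/mol
pct = 100 * 1.008 / 80.912
pct = 1.2457979 %, rounded to 4 dp:

1.2458 %


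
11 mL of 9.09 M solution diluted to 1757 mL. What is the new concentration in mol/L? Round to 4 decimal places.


Dilution: M1*V1 = M2*V2, solve for M2.
M2 = M1*V1 / V2
M2 = 9.09 * 11 / 1757
M2 = 99.99 / 1757
M2 = 0.0569095 mol/L, rounded to 4 dp:

0.0569 mol/L


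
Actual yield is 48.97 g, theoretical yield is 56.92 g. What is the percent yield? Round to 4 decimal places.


% yield = 100 * actual / theoretical
% yield = 100 * 48.97 / 56.92
% yield = 86.03302881 %, rounded to 4 dp:

86.0330 %


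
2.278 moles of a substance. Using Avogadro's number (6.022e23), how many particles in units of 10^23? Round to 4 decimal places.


N = n * NA, then divide by 1e23 for the requested units.
N / 1e23 = n * 6.022
N / 1e23 = 2.278 * 6.022
N / 1e23 = 13.718116, rounded to 4 dp:

13.7181


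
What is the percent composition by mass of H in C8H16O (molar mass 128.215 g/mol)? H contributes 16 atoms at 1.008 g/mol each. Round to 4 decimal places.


pct = 100 * (n_elem * M_elem) / M_total
mass_contribution = 16 * 1.008 = 16.128 g/mol
pct = 100 * 16.128 / 128.215
pct = 12.57887143 %, rounded to 4 dp:

12.5789 %


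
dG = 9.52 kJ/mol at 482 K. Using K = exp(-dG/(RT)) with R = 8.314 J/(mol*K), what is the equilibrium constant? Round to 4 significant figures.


dG is in kJ/mol; multiply by 1000 to match R in J/(mol*K).
RT = 8.314 * 482 = 4007.348 J/mol
exponent = -dG*1000 / (RT) = -(9.52*1000) / 4007.348 = -2.37563596
K = exp(-2.37563596)
K = 0.092955355, rounded to 4 significant figures:

0.09296


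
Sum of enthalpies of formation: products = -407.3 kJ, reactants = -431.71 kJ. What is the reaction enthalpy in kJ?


dH_rxn = sum(dH_f products) - sum(dH_f reactants)
dH_rxn = -407.3 - (-431.71)
dH_rxn = 24.41 kJ:

24.41 kJ


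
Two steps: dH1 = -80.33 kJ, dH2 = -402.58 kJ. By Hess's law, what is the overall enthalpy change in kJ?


Hess's law: enthalpy is a state function, so add the step enthalpies.
dH_total = dH1 + dH2 = -80.33 + (-402.58)
dH_total = -482.91 kJ:

-482.91 kJ


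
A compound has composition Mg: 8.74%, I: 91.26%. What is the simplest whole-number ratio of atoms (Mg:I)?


Assume 100 g of compound, divide each mass% by atomic mass to get moles, then normalize by the smallest to get a raw atom ratio.
Moles per 100 g: Mg: 8.74/24.305 = 0.3596, I: 91.26/126.904 = 0.7191
Raw ratio (divide by min = 0.3596): Mg: 1.0, I: 2.0
Multiply by 1 to clear fractions: Mg: 1.0 ~= 1, I: 2.0 ~= 2
Reduce by GCD to get the simplest whole-number ratio:

1:2


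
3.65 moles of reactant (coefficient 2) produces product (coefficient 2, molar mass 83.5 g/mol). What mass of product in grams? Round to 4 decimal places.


Use the coefficient ratio to convert reactant moles to product moles, then multiply by the product's molar mass.
moles_P = moles_R * (coeff_P / coeff_R) = 3.65 * (2/2) = 3.65
mass_P = moles_P * M_P = 3.65 * 83.5
mass_P = 304.775 g, rounded to 4 dp:

304.7750 g


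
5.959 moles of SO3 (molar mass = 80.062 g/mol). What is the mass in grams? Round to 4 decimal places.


mass = n * M
mass = 5.959 * 80.062
mass = 477.089458 g, rounded to 4 dp:

477.0895 g


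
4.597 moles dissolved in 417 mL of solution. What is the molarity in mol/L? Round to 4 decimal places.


Convert volume to liters: V_L = V_mL / 1000.
V_L = 417 / 1000 = 0.417 L
M = n / V_L = 4.597 / 0.417
M = 11.02398082 mol/L, rounded to 4 dp:

11.0240 mol/L


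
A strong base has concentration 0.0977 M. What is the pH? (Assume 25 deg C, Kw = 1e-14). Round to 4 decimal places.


A strong base dissociates completely, so [OH-] equals the given concentration.
pOH = -log10([OH-]) = -log10(0.0977) = 1.010105
pH = 14 - pOH = 14 - 1.010105
pH = 12.989895, rounded to 4 dp:

12.9899


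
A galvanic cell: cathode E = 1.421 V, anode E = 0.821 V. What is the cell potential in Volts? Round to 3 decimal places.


Standard cell potential: E_cell = E_cathode - E_anode.
E_cell = 1.421 - (0.821)
E_cell = 0.6 V, rounded to 3 dp:

0.600 V


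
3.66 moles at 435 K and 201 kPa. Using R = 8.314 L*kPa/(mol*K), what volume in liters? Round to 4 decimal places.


PV = nRT, solve for V = nRT / P.
nRT = 3.66 * 8.314 * 435 = 13236.7194
V = 13236.7194 / 201
V = 65.85432537 L, rounded to 4 dp:

65.8543 L


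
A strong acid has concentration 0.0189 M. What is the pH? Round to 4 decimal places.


A strong acid dissociates completely, so [H+] equals the given concentration.
pH = -log10([H+]) = -log10(0.0189)
pH = 1.7235382, rounded to 4 dp:

1.7235


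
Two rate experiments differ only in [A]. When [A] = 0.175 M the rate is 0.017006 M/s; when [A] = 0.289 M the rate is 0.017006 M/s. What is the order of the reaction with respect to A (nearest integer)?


Rate is proportional to [A]^n, so rate2/rate1 = ([A]2/[A]1)^n. Take logs to solve for n.
rate2/rate1 = 0.017006 / 0.017006 = 1.0
[A]2/[A]1 = 0.289 / 0.175 = 1.6514
n = ln(1.0) / ln(1.6514) = 0.0
Nearest integer order:

0


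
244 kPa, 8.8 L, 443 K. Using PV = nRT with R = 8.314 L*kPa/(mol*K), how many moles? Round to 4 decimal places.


PV = nRT, solve for n = PV / (RT).
PV = 244 * 8.8 = 2147.2
RT = 8.314 * 443 = 3683.102
n = 2147.2 / 3683.102
n = 0.58298684 mol, rounded to 4 dp:

0.5830 mol


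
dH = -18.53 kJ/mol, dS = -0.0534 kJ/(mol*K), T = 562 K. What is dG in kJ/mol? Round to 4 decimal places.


Gibbs: dG = dH - T*dS (consistent units, dS already in kJ/(mol*K)).
T*dS = 562 * -0.0534 = -30.0108
dG = -18.53 - (-30.0108)
dG = 11.4808 kJ/mol, rounded to 4 dp:

11.4808 kJ/mol


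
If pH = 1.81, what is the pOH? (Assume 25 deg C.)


At 25 deg C, pH + pOH = 14.
pOH = 14 - pH = 14 - 1.81
pOH = 12.19:

12.19


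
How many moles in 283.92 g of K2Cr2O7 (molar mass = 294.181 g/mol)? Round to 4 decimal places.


n = mass / M
n = 283.92 / 294.181
n = 0.96512011 mol, rounded to 4 dp:

0.9651 mol


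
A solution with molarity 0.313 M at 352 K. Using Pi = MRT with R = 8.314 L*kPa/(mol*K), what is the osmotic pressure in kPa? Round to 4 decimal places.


Osmotic pressure (van't Hoff): Pi = M*R*T.
RT = 8.314 * 352 = 2926.528
Pi = 0.313 * 2926.528
Pi = 916.003264 kPa, rounded to 4 dp:

916.0033 kPa


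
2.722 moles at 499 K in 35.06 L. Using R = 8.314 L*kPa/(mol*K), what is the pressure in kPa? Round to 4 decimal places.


PV = nRT, solve for P = nRT / V.
nRT = 2.722 * 8.314 * 499 = 11292.7233
P = 11292.7233 / 35.06
P = 322.09707074 kPa, rounded to 4 dp:

322.0971 kPa


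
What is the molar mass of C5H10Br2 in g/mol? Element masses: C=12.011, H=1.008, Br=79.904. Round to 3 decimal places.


M = sum(count * atomic_mass) over atoms.
M = 5*12.011 + 10*1.008 + 2*79.904
M = 60.055 + 10.08 + 159.808
M = 229.943 g/mol, rounded to 3 dp:

229.943 g/mol


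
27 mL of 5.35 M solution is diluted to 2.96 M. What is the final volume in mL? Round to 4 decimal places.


Dilution: M1*V1 = M2*V2, solve for V2.
V2 = M1*V1 / M2
V2 = 5.35 * 27 / 2.96
V2 = 144.45 / 2.96
V2 = 48.80067568 mL, rounded to 4 dp:

48.8007 mL


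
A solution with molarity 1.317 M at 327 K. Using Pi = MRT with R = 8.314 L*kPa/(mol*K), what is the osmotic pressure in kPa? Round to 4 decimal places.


Osmotic pressure (van't Hoff): Pi = M*R*T.
RT = 8.314 * 327 = 2718.678
Pi = 1.317 * 2718.678
Pi = 3580.498926 kPa, rounded to 4 dp:

3580.4989 kPa


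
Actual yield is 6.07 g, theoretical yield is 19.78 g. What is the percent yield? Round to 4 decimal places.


% yield = 100 * actual / theoretical
% yield = 100 * 6.07 / 19.78
% yield = 30.6875632 %, rounded to 4 dp:

30.6876 %


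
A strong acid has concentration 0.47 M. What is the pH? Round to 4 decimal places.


A strong acid dissociates completely, so [H+] equals the given concentration.
pH = -log10([H+]) = -log10(0.47)
pH = 0.32790214, rounded to 4 dp:

0.3279


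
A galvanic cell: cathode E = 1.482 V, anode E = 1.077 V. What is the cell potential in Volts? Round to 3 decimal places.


Standard cell potential: E_cell = E_cathode - E_anode.
E_cell = 1.482 - (1.077)
E_cell = 0.405 V, rounded to 3 dp:

0.405 V


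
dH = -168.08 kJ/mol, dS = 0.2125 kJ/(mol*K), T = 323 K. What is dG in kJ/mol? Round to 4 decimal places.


Gibbs: dG = dH - T*dS (consistent units, dS already in kJ/(mol*K)).
T*dS = 323 * 0.2125 = 68.6375
dG = -168.08 - (68.6375)
dG = -236.7175 kJ/mol, rounded to 4 dp:

-236.7175 kJ/mol


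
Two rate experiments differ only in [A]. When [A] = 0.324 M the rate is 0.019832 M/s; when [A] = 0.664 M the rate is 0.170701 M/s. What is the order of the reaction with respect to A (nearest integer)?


Rate is proportional to [A]^n, so rate2/rate1 = ([A]2/[A]1)^n. Take logs to solve for n.
rate2/rate1 = 0.170701 / 0.019832 = 8.6074
[A]2/[A]1 = 0.664 / 0.324 = 2.0494
n = ln(8.6074) / ln(2.0494) = 3.0
Nearest integer order:

3


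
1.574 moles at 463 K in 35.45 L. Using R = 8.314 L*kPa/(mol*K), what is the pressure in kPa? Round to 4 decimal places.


PV = nRT, solve for P = nRT / V.
nRT = 1.574 * 8.314 * 463 = 6058.9273
P = 6058.9273 / 35.45
P = 170.91473343 kPa, rounded to 4 dp:

170.9147 kPa


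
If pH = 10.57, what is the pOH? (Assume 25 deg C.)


At 25 deg C, pH + pOH = 14.
pOH = 14 - pH = 14 - 10.57
pOH = 3.43:

3.43


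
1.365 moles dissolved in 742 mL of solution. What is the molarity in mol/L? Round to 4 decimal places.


Convert volume to liters: V_L = V_mL / 1000.
V_L = 742 / 1000 = 0.742 L
M = n / V_L = 1.365 / 0.742
M = 1.83962264 mol/L, rounded to 4 dp:

1.8396 mol/L


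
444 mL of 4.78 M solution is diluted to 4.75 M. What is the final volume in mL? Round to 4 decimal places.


Dilution: M1*V1 = M2*V2, solve for V2.
V2 = M1*V1 / M2
V2 = 4.78 * 444 / 4.75
V2 = 2122.32 / 4.75
V2 = 446.80421053 mL, rounded to 4 dp:

446.8042 mL


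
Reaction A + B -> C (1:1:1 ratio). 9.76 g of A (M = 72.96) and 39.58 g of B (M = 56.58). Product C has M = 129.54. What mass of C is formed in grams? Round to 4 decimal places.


Find moles of each reactant; the smaller value is the limiting reagent in a 1:1:1 reaction, so moles_C equals moles of the limiter.
n_A = mass_A / M_A = 9.76 / 72.96 = 0.133772 mol
n_B = mass_B / M_B = 39.58 / 56.58 = 0.69954 mol
Limiting reagent: A (smaller), n_limiting = 0.133772 mol
mass_C = n_limiting * M_C = 0.133772 * 129.54
mass_C = 17.32882488 g, rounded to 4 dp:

17.3288 g


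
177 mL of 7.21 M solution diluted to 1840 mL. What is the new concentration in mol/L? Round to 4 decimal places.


Dilution: M1*V1 = M2*V2, solve for M2.
M2 = M1*V1 / V2
M2 = 7.21 * 177 / 1840
M2 = 1276.17 / 1840
M2 = 0.69357065 mol/L, rounded to 4 dp:

0.6936 mol/L


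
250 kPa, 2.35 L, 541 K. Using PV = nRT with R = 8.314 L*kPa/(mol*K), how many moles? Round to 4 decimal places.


PV = nRT, solve for n = PV / (RT).
PV = 250 * 2.35 = 587.5
RT = 8.314 * 541 = 4497.874
n = 587.5 / 4497.874
n = 0.13061726 mol, rounded to 4 dp:

0.1306 mol


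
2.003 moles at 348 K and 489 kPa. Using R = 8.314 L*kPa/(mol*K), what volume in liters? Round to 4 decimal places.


PV = nRT, solve for V = nRT / P.
nRT = 2.003 * 8.314 * 348 = 5795.2238
V = 5795.2238 / 489
V = 11.85117342 L, rounded to 4 dp:

11.8512 L


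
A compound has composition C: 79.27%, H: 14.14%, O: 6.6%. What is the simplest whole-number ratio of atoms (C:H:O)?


Assume 100 g of compound, divide each mass% by atomic mass to get moles, then normalize by the smallest to get a raw atom ratio.
Moles per 100 g: C: 79.27/12.011 = 6.5998, H: 14.14/1.008 = 14.0278, O: 6.6/15.999 = 0.4125
Raw ratio (divide by min = 0.4125): C: 15.998, H: 34.005, O: 1.0
Multiply by 1 to clear fractions: C: 15.998 ~= 16, H: 34.005 ~= 34, O: 1.0 ~= 1
Reduce by GCD to get the simplest whole-number ratio:

16:34:1


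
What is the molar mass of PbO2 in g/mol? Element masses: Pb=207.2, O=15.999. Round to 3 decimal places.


M = sum(count * atomic_mass) over atoms.
M = 1*207.2 + 2*15.999
M = 207.2 + 31.998
M = 239.198 g/mol, rounded to 3 dp:

239.198 g/mol


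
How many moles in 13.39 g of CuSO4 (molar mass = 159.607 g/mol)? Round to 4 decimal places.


n = mass / M
n = 13.39 / 159.607
n = 0.08389356 mol, rounded to 4 dp:

0.0839 mol


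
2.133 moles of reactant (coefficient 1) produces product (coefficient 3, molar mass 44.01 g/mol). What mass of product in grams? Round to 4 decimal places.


Use the coefficient ratio to convert reactant moles to product moles, then multiply by the product's molar mass.
moles_P = moles_R * (coeff_P / coeff_R) = 2.133 * (3/1) = 6.399
mass_P = moles_P * M_P = 6.399 * 44.01
mass_P = 281.61999 g, rounded to 4 dp:

281.6200 g


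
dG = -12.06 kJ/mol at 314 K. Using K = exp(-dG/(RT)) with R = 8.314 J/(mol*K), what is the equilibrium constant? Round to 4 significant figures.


dG is in kJ/mol; multiply by 1000 to match R in J/(mol*K).
RT = 8.314 * 314 = 2610.596 J/mol
exponent = -dG*1000 / (RT) = -(-12.06*1000) / 2610.596 = 4.61963475
K = exp(4.61963475)
K = 101.45697, rounded to 4 significant figures:

101.5


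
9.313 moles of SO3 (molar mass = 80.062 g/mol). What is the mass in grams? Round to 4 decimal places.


mass = n * M
mass = 9.313 * 80.062
mass = 745.617406 g, rounded to 4 dp:

745.6174 g


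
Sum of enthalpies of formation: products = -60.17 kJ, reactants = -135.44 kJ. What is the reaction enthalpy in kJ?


dH_rxn = sum(dH_f products) - sum(dH_f reactants)
dH_rxn = -60.17 - (-135.44)
dH_rxn = 75.27 kJ:

75.27 kJ


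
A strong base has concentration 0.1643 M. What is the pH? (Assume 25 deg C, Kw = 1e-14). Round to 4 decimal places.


A strong base dissociates completely, so [OH-] equals the given concentration.
pOH = -log10([OH-]) = -log10(0.1643) = 0.784362
pH = 14 - pOH = 14 - 0.784362
pH = 13.215638, rounded to 4 dp:

13.2156


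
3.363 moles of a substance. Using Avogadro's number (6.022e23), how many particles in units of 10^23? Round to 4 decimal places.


N = n * NA, then divide by 1e23 for the requested units.
N / 1e23 = n * 6.022
N / 1e23 = 3.363 * 6.022
N / 1e23 = 20.251986, rounded to 4 dp:

20.2520


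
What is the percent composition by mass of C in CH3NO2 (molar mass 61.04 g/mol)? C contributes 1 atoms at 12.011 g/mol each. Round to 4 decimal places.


pct = 100 * (n_elem * M_elem) / M_total
mass_contribution = 1 * 12.011 = 12.011 g/mol
pct = 100 * 12.011 / 61.04
pct = 19.67726081 %, rounded to 4 dp:

19.6773 %


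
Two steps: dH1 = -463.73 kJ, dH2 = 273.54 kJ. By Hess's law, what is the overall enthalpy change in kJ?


Hess's law: enthalpy is a state function, so add the step enthalpies.
dH_total = dH1 + dH2 = -463.73 + (273.54)
dH_total = -190.19 kJ:

-190.19 kJ


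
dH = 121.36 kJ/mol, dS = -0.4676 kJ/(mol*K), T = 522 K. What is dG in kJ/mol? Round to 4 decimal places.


Gibbs: dG = dH - T*dS (consistent units, dS already in kJ/(mol*K)).
T*dS = 522 * -0.4676 = -244.0872
dG = 121.36 - (-244.0872)
dG = 365.4472 kJ/mol, rounded to 4 dp:

365.4472 kJ/mol


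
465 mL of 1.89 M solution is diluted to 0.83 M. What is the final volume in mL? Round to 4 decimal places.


Dilution: M1*V1 = M2*V2, solve for V2.
V2 = M1*V1 / M2
V2 = 1.89 * 465 / 0.83
V2 = 878.85 / 0.83
V2 = 1058.85542169 mL, rounded to 4 dp:

1058.8554 mL


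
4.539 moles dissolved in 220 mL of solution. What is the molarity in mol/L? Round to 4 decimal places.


Convert volume to liters: V_L = V_mL / 1000.
V_L = 220 / 1000 = 0.22 L
M = n / V_L = 4.539 / 0.22
M = 20.63181818 mol/L, rounded to 4 dp:

20.6318 mol/L


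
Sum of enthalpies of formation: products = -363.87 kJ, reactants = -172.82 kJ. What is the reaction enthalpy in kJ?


dH_rxn = sum(dH_f products) - sum(dH_f reactants)
dH_rxn = -363.87 - (-172.82)
dH_rxn = -191.05 kJ:

-191.05 kJ


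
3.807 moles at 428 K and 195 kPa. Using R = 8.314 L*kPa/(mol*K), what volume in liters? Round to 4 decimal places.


PV = nRT, solve for V = nRT / P.
nRT = 3.807 * 8.314 * 428 = 13546.7983
V = 13546.7983 / 195
V = 69.47076051 L, rounded to 4 dp:

69.4708 L


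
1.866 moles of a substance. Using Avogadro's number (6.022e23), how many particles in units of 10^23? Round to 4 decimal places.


N = n * NA, then divide by 1e23 for the requested units.
N / 1e23 = n * 6.022
N / 1e23 = 1.866 * 6.022
N / 1e23 = 11.237052, rounded to 4 dp:

11.2371


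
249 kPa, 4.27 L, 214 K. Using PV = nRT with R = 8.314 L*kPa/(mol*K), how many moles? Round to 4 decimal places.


PV = nRT, solve for n = PV / (RT).
PV = 249 * 4.27 = 1063.23
RT = 8.314 * 214 = 1779.196
n = 1063.23 / 1779.196
n = 0.59759015 mol, rounded to 4 dp:

0.5976 mol


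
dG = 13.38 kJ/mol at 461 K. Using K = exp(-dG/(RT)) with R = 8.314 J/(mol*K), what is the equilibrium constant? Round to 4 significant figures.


dG is in kJ/mol; multiply by 1000 to match R in J/(mol*K).
RT = 8.314 * 461 = 3832.754 J/mol
exponent = -dG*1000 / (RT) = -(13.38*1000) / 3832.754 = -3.49096237
K = exp(-3.49096237)
K = 0.030471533, rounded to 4 significant figures:

0.03047


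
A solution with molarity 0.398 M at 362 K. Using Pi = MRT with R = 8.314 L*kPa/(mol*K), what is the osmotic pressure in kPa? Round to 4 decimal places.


Osmotic pressure (van't Hoff): Pi = M*R*T.
RT = 8.314 * 362 = 3009.668
Pi = 0.398 * 3009.668
Pi = 1197.847864 kPa, rounded to 4 dp:

1197.8479 kPa


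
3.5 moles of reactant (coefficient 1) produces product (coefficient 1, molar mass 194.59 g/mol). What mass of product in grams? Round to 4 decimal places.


Use the coefficient ratio to convert reactant moles to product moles, then multiply by the product's molar mass.
moles_P = moles_R * (coeff_P / coeff_R) = 3.5 * (1/1) = 3.5
mass_P = moles_P * M_P = 3.5 * 194.59
mass_P = 681.065 g, rounded to 4 dp:

681.0650 g


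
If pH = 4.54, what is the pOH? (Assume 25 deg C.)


At 25 deg C, pH + pOH = 14.
pOH = 14 - pH = 14 - 4.54
pOH = 9.46:

9.46


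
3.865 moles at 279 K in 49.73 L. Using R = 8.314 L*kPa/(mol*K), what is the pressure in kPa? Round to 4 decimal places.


PV = nRT, solve for P = nRT / V.
nRT = 3.865 * 8.314 * 279 = 8965.2772
P = 8965.2772 / 49.73
P = 180.27905087 kPa, rounded to 4 dp:

180.2791 kPa


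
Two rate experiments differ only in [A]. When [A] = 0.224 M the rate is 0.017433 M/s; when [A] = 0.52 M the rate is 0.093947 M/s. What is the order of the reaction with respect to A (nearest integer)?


Rate is proportional to [A]^n, so rate2/rate1 = ([A]2/[A]1)^n. Take logs to solve for n.
rate2/rate1 = 0.093947 / 0.017433 = 5.389
[A]2/[A]1 = 0.52 / 0.224 = 2.3214
n = ln(5.389) / ln(2.3214) = 2.0
Nearest integer order:

2


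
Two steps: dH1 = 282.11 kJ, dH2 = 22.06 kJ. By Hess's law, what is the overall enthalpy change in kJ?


Hess's law: enthalpy is a state function, so add the step enthalpies.
dH_total = dH1 + dH2 = 282.11 + (22.06)
dH_total = 304.17 kJ:

304.17 kJ


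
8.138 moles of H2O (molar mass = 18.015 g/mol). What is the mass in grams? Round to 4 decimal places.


mass = n * M
mass = 8.138 * 18.015
mass = 146.60607 g, rounded to 4 dp:

146.6061 g


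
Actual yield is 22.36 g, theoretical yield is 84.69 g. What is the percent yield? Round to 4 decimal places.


% yield = 100 * actual / theoretical
% yield = 100 * 22.36 / 84.69
% yield = 26.40217263 %, rounded to 4 dp:

26.4022 %


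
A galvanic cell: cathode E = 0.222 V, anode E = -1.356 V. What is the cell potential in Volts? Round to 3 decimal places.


Standard cell potential: E_cell = E_cathode - E_anode.
E_cell = 0.222 - (-1.356)
E_cell = 1.578 V, rounded to 3 dp:

1.578 V


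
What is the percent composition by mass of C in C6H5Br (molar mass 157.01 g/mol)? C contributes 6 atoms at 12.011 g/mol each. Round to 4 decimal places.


pct = 100 * (n_elem * M_elem) / M_total
mass_contribution = 6 * 12.011 = 72.066 g/mol
pct = 100 * 72.066 / 157.01
pct = 45.89898733 %, rounded to 4 dp:

45.8990 %


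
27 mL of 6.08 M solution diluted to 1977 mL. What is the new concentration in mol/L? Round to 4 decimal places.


Dilution: M1*V1 = M2*V2, solve for M2.
M2 = M1*V1 / V2
M2 = 6.08 * 27 / 1977
M2 = 164.16 / 1977
M2 = 0.0830349 mol/L, rounded to 4 dp:

0.0830 mol/L


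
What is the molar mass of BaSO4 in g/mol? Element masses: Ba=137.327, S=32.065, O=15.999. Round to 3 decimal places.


M = sum(count * atomic_mass) over atoms.
M = 1*137.327 + 1*32.065 + 4*15.999
M = 137.327 + 32.065 + 63.996
M = 233.388 g/mol, rounded to 3 dp:

233.388 g/mol


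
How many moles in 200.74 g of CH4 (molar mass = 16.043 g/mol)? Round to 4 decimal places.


n = mass / M
n = 200.74 / 16.043
n = 12.51262233 mol, rounded to 4 dp:

12.5126 mol


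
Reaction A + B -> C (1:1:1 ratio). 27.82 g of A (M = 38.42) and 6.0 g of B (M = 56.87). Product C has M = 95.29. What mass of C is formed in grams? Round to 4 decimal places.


Find moles of each reactant; the smaller value is the limiting reagent in a 1:1:1 reaction, so moles_C equals moles of the limiter.
n_A = mass_A / M_A = 27.82 / 38.42 = 0.724102 mol
n_B = mass_B / M_B = 6.0 / 56.87 = 0.105504 mol
Limiting reagent: B (smaller), n_limiting = 0.105504 mol
mass_C = n_limiting * M_C = 0.105504 * 95.29
mass_C = 10.05347616 g, rounded to 4 dp:

10.0535 g


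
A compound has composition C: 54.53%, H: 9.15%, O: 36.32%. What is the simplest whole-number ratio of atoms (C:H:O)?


Assume 100 g of compound, divide each mass% by atomic mass to get moles, then normalize by the smallest to get a raw atom ratio.
Moles per 100 g: C: 54.53/12.011 = 4.54, H: 9.15/1.008 = 9.0774, O: 36.32/15.999 = 2.2701
Raw ratio (divide by min = 2.2701): C: 2.0, H: 3.999, O: 1.0
Multiply by 1 to clear fractions: C: 2.0 ~= 2, H: 3.999 ~= 4, O: 1.0 ~= 1
Reduce by GCD to get the simplest whole-number ratio:

2:4:1


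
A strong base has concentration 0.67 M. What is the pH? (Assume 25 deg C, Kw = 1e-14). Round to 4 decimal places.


A strong base dissociates completely, so [OH-] equals the given concentration.
pOH = -log10([OH-]) = -log10(0.67) = 0.173925
pH = 14 - pOH = 14 - 0.173925
pH = 13.826075, rounded to 4 dp:

13.8261


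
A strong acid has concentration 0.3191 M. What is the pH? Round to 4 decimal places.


A strong acid dissociates completely, so [H+] equals the given concentration.
pH = -log10([H+]) = -log10(0.3191)
pH = 0.4960732, rounded to 4 dp:

0.4961


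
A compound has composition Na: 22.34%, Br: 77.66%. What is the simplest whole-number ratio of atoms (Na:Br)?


Assume 100 g of compound, divide each mass% by atomic mass to get moles, then normalize by the smallest to get a raw atom ratio.
Moles per 100 g: Na: 22.34/22.99 = 0.9717, Br: 77.66/79.904 = 0.9719
Raw ratio (divide by min = 0.9717): Na: 1.0, Br: 1.0
Multiply by 1 to clear fractions: Na: 1.0 ~= 1, Br: 1.0 ~= 1
Reduce by GCD to get the simplest whole-number ratio:

1:1


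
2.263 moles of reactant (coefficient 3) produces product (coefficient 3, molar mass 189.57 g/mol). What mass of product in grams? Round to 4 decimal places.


Use the coefficient ratio to convert reactant moles to product moles, then multiply by the product's molar mass.
moles_P = moles_R * (coeff_P / coeff_R) = 2.263 * (3/3) = 2.263
mass_P = moles_P * M_P = 2.263 * 189.57
mass_P = 428.99691 g, rounded to 4 dp:

428.9969 g


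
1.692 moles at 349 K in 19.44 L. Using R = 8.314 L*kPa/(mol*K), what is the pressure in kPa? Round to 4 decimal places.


PV = nRT, solve for P = nRT / V.
nRT = 1.692 * 8.314 * 349 = 4909.4835
P = 4909.4835 / 19.44
P = 252.54544753 kPa, rounded to 4 dp:

252.5454 kPa


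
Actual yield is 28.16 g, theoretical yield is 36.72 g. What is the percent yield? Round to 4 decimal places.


% yield = 100 * actual / theoretical
% yield = 100 * 28.16 / 36.72
% yield = 76.68845316 %, rounded to 4 dp:

76.6885 %


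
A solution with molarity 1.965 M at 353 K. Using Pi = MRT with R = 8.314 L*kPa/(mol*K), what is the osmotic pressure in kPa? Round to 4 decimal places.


Osmotic pressure (van't Hoff): Pi = M*R*T.
RT = 8.314 * 353 = 2934.842
Pi = 1.965 * 2934.842
Pi = 5766.96453 kPa, rounded to 4 dp:

5766.9645 kPa


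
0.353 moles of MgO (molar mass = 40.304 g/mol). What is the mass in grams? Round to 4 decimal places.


mass = n * M
mass = 0.353 * 40.304
mass = 14.227312 g, rounded to 4 dp:

14.2273 g


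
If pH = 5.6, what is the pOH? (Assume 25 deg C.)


At 25 deg C, pH + pOH = 14.
pOH = 14 - pH = 14 - 5.6
pOH = 8.4:

8.40


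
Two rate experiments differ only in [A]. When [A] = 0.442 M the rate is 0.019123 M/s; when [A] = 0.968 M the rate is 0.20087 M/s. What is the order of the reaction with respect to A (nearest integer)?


Rate is proportional to [A]^n, so rate2/rate1 = ([A]2/[A]1)^n. Take logs to solve for n.
rate2/rate1 = 0.20087 / 0.019123 = 10.5041
[A]2/[A]1 = 0.968 / 0.442 = 2.19
n = ln(10.5041) / ln(2.19) = 3.0
Nearest integer order:

3


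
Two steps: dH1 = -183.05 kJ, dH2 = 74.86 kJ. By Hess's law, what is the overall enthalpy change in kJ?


Hess's law: enthalpy is a state function, so add the step enthalpies.
dH_total = dH1 + dH2 = -183.05 + (74.86)
dH_total = -108.19 kJ:

-108.19 kJ


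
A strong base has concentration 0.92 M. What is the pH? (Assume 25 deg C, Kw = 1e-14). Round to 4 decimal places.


A strong base dissociates completely, so [OH-] equals the given concentration.
pOH = -log10([OH-]) = -log10(0.92) = 0.036212
pH = 14 - pOH = 14 - 0.036212
pH = 13.963788, rounded to 4 dp:

13.9638


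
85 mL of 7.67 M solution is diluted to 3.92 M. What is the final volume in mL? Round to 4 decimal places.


Dilution: M1*V1 = M2*V2, solve for V2.
V2 = M1*V1 / M2
V2 = 7.67 * 85 / 3.92
V2 = 651.95 / 3.92
V2 = 166.31377551 mL, rounded to 4 dp:

166.3138 mL


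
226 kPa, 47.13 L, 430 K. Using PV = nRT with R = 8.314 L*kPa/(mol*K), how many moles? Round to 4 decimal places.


PV = nRT, solve for n = PV / (RT).
PV = 226 * 47.13 = 10651.38
RT = 8.314 * 430 = 3575.02
n = 10651.38 / 3575.02
n = 2.97939033 mol, rounded to 4 dp:

2.9794 mol


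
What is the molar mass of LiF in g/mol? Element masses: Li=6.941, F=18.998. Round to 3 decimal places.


M = sum(count * atomic_mass) over atoms.
M = 1*6.941 + 1*18.998
M = 6.941 + 18.998
M = 25.939 g/mol, rounded to 3 dp:

25.939 g/mol


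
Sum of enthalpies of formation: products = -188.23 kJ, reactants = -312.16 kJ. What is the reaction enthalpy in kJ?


dH_rxn = sum(dH_f products) - sum(dH_f reactants)
dH_rxn = -188.23 - (-312.16)
dH_rxn = 123.93 kJ:

123.93 kJ


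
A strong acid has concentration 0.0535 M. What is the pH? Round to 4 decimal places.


A strong acid dissociates completely, so [H+] equals the given concentration.
pH = -log10([H+]) = -log10(0.0535)
pH = 1.27164622, rounded to 4 dp:

1.2716


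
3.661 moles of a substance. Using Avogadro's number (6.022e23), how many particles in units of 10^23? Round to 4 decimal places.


N = n * NA, then divide by 1e23 for the requested units.
N / 1e23 = n * 6.022
N / 1e23 = 3.661 * 6.022
N / 1e23 = 22.046542, rounded to 4 dp:

22.0465


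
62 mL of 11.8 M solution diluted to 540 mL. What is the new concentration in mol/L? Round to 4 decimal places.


Dilution: M1*V1 = M2*V2, solve for M2.
M2 = M1*V1 / V2
M2 = 11.8 * 62 / 540
M2 = 731.6 / 540
M2 = 1.35481481 mol/L, rounded to 4 dp:

1.3548 mol/L


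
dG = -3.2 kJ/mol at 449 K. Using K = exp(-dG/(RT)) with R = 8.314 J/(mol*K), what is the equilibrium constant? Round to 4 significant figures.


dG is in kJ/mol; multiply by 1000 to match R in J/(mol*K).
RT = 8.314 * 449 = 3732.986 J/mol
exponent = -dG*1000 / (RT) = -(-3.2*1000) / 3732.986 = 0.85722261
K = exp(0.85722261)
K = 2.3566064, rounded to 4 significant figures:

2.357


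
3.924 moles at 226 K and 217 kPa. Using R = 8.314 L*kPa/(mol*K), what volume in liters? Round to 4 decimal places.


PV = nRT, solve for V = nRT / P.
nRT = 3.924 * 8.314 * 226 = 7373.0547
V = 7373.0547 / 217
V = 33.9772106 L, rounded to 4 dp:

33.9772 L


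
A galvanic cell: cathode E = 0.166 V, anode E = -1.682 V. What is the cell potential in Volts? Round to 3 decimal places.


Standard cell potential: E_cell = E_cathode - E_anode.
E_cell = 0.166 - (-1.682)
E_cell = 1.848 V, rounded to 3 dp:

1.848 V


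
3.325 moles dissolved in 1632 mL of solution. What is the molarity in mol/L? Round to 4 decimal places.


Convert volume to liters: V_L = V_mL / 1000.
V_L = 1632 / 1000 = 1.632 L
M = n / V_L = 3.325 / 1.632
M = 2.03737745 mol/L, rounded to 4 dp:

2.0374 mol/L


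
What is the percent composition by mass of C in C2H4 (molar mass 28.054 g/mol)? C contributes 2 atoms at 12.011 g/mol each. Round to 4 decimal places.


pct = 100 * (n_elem * M_elem) / M_total
mass_contribution = 2 * 12.011 = 24.022 g/mol
pct = 100 * 24.022 / 28.054
pct = 85.62771797 %, rounded to 4 dp:

85.6277 %


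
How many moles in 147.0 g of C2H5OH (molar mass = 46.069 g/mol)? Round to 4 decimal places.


n = mass / M
n = 147.0 / 46.069
n = 3.19086588 mol, rounded to 4 dp:

3.1909 mol


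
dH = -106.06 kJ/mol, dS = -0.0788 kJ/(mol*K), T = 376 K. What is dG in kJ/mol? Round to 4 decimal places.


Gibbs: dG = dH - T*dS (consistent units, dS already in kJ/(mol*K)).
T*dS = 376 * -0.0788 = -29.6288
dG = -106.06 - (-29.6288)
dG = -76.4312 kJ/mol, rounded to 4 dp:

-76.4312 kJ/mol


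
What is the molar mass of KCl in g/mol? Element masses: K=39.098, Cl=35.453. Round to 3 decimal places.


M = sum(count * atomic_mass) over atoms.
M = 1*39.098 + 1*35.453
M = 39.098 + 35.453
M = 74.551 g/mol, rounded to 3 dp:

74.551 g/mol


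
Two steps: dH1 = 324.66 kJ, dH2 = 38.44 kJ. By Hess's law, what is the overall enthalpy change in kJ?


Hess's law: enthalpy is a state function, so add the step enthalpies.
dH_total = dH1 + dH2 = 324.66 + (38.44)
dH_total = 363.1 kJ:

363.10 kJ


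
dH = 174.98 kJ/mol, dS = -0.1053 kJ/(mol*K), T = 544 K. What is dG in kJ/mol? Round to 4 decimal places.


Gibbs: dG = dH - T*dS (consistent units, dS already in kJ/(mol*K)).
T*dS = 544 * -0.1053 = -57.2832
dG = 174.98 - (-57.2832)
dG = 232.2632 kJ/mol, rounded to 4 dp:

232.2632 kJ/mol


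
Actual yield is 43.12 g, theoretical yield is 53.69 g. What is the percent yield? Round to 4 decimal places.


% yield = 100 * actual / theoretical
% yield = 100 * 43.12 / 53.69
% yield = 80.31290743 %, rounded to 4 dp:

80.3129 %


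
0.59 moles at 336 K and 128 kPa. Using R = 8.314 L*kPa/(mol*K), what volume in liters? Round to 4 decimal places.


PV = nRT, solve for V = nRT / P.
nRT = 0.59 * 8.314 * 336 = 1648.1674
V = 1648.1674 / 128
V = 12.87630781 L, rounded to 4 dp:

12.8763 L


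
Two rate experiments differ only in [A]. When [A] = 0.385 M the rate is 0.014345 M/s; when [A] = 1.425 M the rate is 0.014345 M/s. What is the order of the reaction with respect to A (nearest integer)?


Rate is proportional to [A]^n, so rate2/rate1 = ([A]2/[A]1)^n. Take logs to solve for n.
rate2/rate1 = 0.014345 / 0.014345 = 1.0
[A]2/[A]1 = 1.425 / 0.385 = 3.7013
n = ln(1.0) / ln(3.7013) = 0.0
Nearest integer order:

0


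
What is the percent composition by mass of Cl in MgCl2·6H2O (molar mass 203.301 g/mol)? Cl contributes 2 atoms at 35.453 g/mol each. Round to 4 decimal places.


pct = 100 * (n_elem * M_elem) / M_total
mass_contribution = 2 * 35.453 = 70.906 g/mol
pct = 100 * 70.906 / 203.301
pct = 34.87734935 %, rounded to 4 dp:

34.8773 %


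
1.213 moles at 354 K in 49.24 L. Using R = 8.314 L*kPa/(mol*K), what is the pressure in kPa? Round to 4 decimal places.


PV = nRT, solve for P = nRT / V.
nRT = 1.213 * 8.314 * 354 = 3570.0482
P = 3570.0482 / 49.24
P = 72.50300975 kPa, rounded to 4 dp:

72.5030 kPa


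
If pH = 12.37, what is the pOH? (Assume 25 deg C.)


At 25 deg C, pH + pOH = 14.
pOH = 14 - pH = 14 - 12.37
pOH = 1.63:

1.63


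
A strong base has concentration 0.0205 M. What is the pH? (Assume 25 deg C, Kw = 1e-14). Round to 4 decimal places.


A strong base dissociates completely, so [OH-] equals the given concentration.
pOH = -log10([OH-]) = -log10(0.0205) = 1.688246
pH = 14 - pOH = 14 - 1.688246
pH = 12.311754, rounded to 4 dp:

12.3118


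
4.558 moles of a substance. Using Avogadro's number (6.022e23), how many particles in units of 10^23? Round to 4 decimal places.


N = n * NA, then divide by 1e23 for the requested units.
N / 1e23 = n * 6.022
N / 1e23 = 4.558 * 6.022
N / 1e23 = 27.448276, rounded to 4 dp:

27.4483
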